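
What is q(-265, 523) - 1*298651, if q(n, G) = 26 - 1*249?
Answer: -298874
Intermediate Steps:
q(n, G) = -223 (q(n, G) = 26 - 249 = -223)
q(-265, 523) - 1*298651 = -223 - 1*298651 = -223 - 298651 = -298874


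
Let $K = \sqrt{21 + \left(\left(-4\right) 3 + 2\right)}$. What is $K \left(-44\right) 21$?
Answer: $- 924 \sqrt{11} \approx -3064.6$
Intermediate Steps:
$K = \sqrt{11}$ ($K = \sqrt{21 + \left(-12 + 2\right)} = \sqrt{21 - 10} = \sqrt{11} \approx 3.3166$)
$K \left(-44\right) 21 = \sqrt{11} \left(-44\right) 21 = - 44 \sqrt{11} \cdot 21 = - 924 \sqrt{11}$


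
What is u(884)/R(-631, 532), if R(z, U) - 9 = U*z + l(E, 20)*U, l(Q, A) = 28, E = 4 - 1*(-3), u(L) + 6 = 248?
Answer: -242/320787 ≈ -0.00075439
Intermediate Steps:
u(L) = 242 (u(L) = -6 + 248 = 242)
E = 7 (E = 4 + 3 = 7)
R(z, U) = 9 + 28*U + U*z (R(z, U) = 9 + (U*z + 28*U) = 9 + (28*U + U*z) = 9 + 28*U + U*z)
u(884)/R(-631, 532) = 242/(9 + 28*532 + 532*(-631)) = 242/(9 + 14896 - 335692) = 242/(-320787) = 242*(-1/320787) = -242/320787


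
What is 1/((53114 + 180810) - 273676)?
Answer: -1/39752 ≈ -2.5156e-5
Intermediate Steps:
1/((53114 + 180810) - 273676) = 1/(233924 - 273676) = 1/(-39752) = -1/39752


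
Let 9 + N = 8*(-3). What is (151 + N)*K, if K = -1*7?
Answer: -826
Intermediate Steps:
N = -33 (N = -9 + 8*(-3) = -9 - 24 = -33)
K = -7
(151 + N)*K = (151 - 33)*(-7) = 118*(-7) = -826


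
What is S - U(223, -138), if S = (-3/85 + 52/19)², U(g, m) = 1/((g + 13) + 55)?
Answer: 5536800554/758993475 ≈ 7.2949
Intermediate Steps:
U(g, m) = 1/(68 + g) (U(g, m) = 1/((13 + g) + 55) = 1/(68 + g))
S = 19035769/2608225 (S = (-3*1/85 + 52*(1/19))² = (-3/85 + 52/19)² = (4363/1615)² = 19035769/2608225 ≈ 7.2984)
S - U(223, -138) = 19035769/2608225 - 1/(68 + 223) = 19035769/2608225 - 1/291 = 5536800554/758993475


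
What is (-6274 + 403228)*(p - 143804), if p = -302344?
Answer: -177100233192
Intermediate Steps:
(-6274 + 403228)*(p - 143804) = (-6274 + 403228)*(-302344 - 143804) = 396954*(-446148) = -177100233192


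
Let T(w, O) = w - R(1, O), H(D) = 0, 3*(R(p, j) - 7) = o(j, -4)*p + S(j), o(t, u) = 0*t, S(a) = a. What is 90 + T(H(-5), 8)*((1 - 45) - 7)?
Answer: 583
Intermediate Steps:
o(t, u) = 0
R(p, j) = 7 + j/3 (R(p, j) = 7 + (0*p + j)/3 = 7 + (0 + j)/3 = 7 + j/3)
T(w, O) = -7 + w - O/3 (T(w, O) = w - (7 + O/3) = w + (-7 - O/3) = -7 + w - O/3)
90 + T(H(-5), 8)*((1 - 45) - 7) = 90 + (-7 + 0 - 1/3*8)*((1 - 45) - 7) = 90 + (-7 + 0 - 8/3)*(-44 - 7) = 90 - 29/3*(-51) = 90 + 493 = 583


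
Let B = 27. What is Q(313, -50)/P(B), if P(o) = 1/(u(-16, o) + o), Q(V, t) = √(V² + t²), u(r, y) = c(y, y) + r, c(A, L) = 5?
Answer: 16*√100469 ≈ 5071.5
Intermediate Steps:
u(r, y) = 5 + r
P(o) = 1/(-11 + o) (P(o) = 1/((5 - 16) + o) = 1/(-11 + o))
Q(313, -50)/P(B) = √(313² + (-50)²)/(1/(-11 + 27)) = √(97969 + 2500)/(1/16) = √100469/(1/16) = √100469*16 = 16*√100469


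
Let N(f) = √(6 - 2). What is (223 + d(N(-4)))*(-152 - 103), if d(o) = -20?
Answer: -51765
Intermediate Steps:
N(f) = 2 (N(f) = √4 = 2)
(223 + d(N(-4)))*(-152 - 103) = (223 - 20)*(-152 - 103) = 203*(-255) = -51765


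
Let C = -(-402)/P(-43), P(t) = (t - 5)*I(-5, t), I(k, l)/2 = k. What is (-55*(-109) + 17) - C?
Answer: 480893/80 ≈ 6011.2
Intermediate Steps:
I(k, l) = 2*k
P(t) = 50 - 10*t (P(t) = (t - 5)*(2*(-5)) = (-5 + t)*(-10) = 50 - 10*t)
C = 67/80 (C = -(-402)/(50 - 10*(-43)) = -(-402)/(50 + 430) = -(-402)/480 = -1*(-67/80) = 67/80 ≈ 0.83750)
(-55*(-109) + 17) - C = (-55*(-109) + 17) - 1*67/80 = (5995 + 17) - 67/80 = 6012 - 67/80 = 480893/80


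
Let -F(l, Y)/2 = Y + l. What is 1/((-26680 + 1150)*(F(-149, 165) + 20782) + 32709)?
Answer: -1/529714791 ≈ -1.8878e-9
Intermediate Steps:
F(l, Y) = -2*Y - 2*l (F(l, Y) = -2*(Y + l) = -2*Y - 2*l)
1/((-26680 + 1150)*(F(-149, 165) + 20782) + 32709) = 1/((-26680 + 1150)*((-2*165 - 2*(-149)) + 20782) + 32709) = 1/(-25530*((-330 + 298) + 20782) + 32709) = 1/(-25530*(-32 + 20782) + 32709) = 1/(-25530*20750 + 32709) = 1/(-529747500 + 32709) = 1/(-529714791) = -1/529714791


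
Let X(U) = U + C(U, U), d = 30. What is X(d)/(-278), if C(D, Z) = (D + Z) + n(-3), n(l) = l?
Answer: -87/278 ≈ -0.31295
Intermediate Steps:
C(D, Z) = -3 + D + Z (C(D, Z) = (D + Z) - 3 = -3 + D + Z)
X(U) = -3 + 3*U (X(U) = U + (-3 + U + U) = U + (-3 + 2*U) = -3 + 3*U)
X(d)/(-278) = (-3 + 3*30)/(-278) = (-3 + 90)*(-1/278) = 87*(-1/278) = -87/278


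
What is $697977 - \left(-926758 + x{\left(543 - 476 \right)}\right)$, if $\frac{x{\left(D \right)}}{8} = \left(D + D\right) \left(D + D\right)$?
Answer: $1481087$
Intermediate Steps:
$x{\left(D \right)} = 32 D^{2}$ ($x{\left(D \right)} = 8 \left(D + D\right) \left(D + D\right) = 8 \cdot 2 D 2 D = 8 \cdot 4 D^{2} = 32 D^{2}$)
$697977 - \left(-926758 + x{\left(543 - 476 \right)}\right) = 697977 - \left(-926758 + 32 \left(543 - 476\right)^{2}\right) = 697977 - \left(-926758 + 32 \cdot 67^{2}\right) = 697977 - \left(-926758 + 32 \cdot 4489\right) = 697977 - \left(-926758 + 143648\right) = 697977 - -783110 = 697977 + 783110 = 1481087$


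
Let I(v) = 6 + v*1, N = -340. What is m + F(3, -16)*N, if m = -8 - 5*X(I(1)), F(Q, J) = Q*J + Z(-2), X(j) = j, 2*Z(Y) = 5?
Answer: 15427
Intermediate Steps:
I(v) = 6 + v
Z(Y) = 5/2 (Z(Y) = (½)*5 = 5/2)
F(Q, J) = 5/2 + J*Q (F(Q, J) = Q*J + 5/2 = J*Q + 5/2 = 5/2 + J*Q)
m = -43 (m = -8 - 5*(6 + 1) = -8 - 5*7 = -8 - 35 = -43)
m + F(3, -16)*N = -43 + (5/2 - 16*3)*(-340) = -43 + (5/2 - 48)*(-340) = -43 - 91/2*(-340) = -43 + 15470 = 15427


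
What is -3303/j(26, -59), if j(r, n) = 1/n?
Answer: 194877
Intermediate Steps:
-3303/j(26, -59) = -3303/(1/(-59)) = -3303/(-1/59) = -3303*(-59) = 194877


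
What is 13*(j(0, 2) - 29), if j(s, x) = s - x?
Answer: -403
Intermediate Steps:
13*(j(0, 2) - 29) = 13*((0 - 1*2) - 29) = 13*((0 - 2) - 29) = 13*(-2 - 29) = 13*(-31) = -403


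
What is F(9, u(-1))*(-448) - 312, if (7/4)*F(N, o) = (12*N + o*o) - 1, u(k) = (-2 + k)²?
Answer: -48440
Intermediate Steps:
F(N, o) = -4/7 + 4*o²/7 + 48*N/7 (F(N, o) = 4*((12*N + o*o) - 1)/7 = 4*((12*N + o²) - 1)/7 = 4*((o² + 12*N) - 1)/7 = 4*(-1 + o² + 12*N)/7 = -4/7 + 4*o²/7 + 48*N/7)
F(9, u(-1))*(-448) - 312 = (-4/7 + 4*((-2 - 1)²)²/7 + (48/7)*9)*(-448) - 312 = (-4/7 + 4*((-3)²)²/7 + 432/7)*(-448) - 312 = (-4/7 + (4/7)*9² + 432/7)*(-448) - 312 = (-4/7 + (4/7)*81 + 432/7)*(-448) - 312 = (-4/7 + 324/7 + 432/7)*(-448) - 312 = (752/7)*(-448) - 312 = -48128 - 312 = -48440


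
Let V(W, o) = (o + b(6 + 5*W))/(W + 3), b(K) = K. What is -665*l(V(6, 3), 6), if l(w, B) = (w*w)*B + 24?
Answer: -272650/3 ≈ -90883.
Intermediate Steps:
V(W, o) = (6 + o + 5*W)/(3 + W) (V(W, o) = (o + (6 + 5*W))/(W + 3) = (6 + o + 5*W)/(3 + W))
l(w, B) = 24 + B*w² (l(w, B) = w²*B + 24 = B*w² + 24 = 24 + B*w²)
-665*l(V(6, 3), 6) = -665*(24 + 6*((6 + 3 + 5*6)/(3 + 6))²) = -665*(24 + 6*((6 + 3 + 30)/9)²) = -665*(24 + 6*((⅑)*39)²) = -665*(24 + 6*(13/3)²) = -665*(24 + 6*(169/9)) = -665*(24 + 338/3) = -665*410/3 = -272650/3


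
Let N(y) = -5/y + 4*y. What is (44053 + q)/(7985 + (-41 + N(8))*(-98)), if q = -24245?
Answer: 79232/35713 ≈ 2.2186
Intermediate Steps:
(44053 + q)/(7985 + (-41 + N(8))*(-98)) = (44053 - 24245)/(7985 + (-41 + (-5/8 + 4*8))*(-98)) = 19808/(7985 + (-41 + (-5*1/8 + 32))*(-98)) = 19808/(7985 + (-41 + (-5/8 + 32))*(-98)) = 19808/(7985 + (-41 + 251/8)*(-98)) = 19808/(7985 - 77/8*(-98)) = 19808/(7985 + 3773/4) = 19808/(35713/4) = 19808*(4/35713) = 79232/35713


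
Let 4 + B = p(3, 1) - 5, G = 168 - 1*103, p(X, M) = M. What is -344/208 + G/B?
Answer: -1017/104 ≈ -9.7788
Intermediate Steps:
G = 65 (G = 168 - 103 = 65)
B = -8 (B = -4 + (1 - 5) = -4 - 4 = -8)
-344/208 + G/B = -344/208 + 65/(-8) = -344*1/208 + 65*(-⅛) = -43/26 - 65/8 = -1017/104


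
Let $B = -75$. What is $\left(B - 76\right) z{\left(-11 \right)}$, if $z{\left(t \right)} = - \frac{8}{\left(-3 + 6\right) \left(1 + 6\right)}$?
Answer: $\frac{1208}{21} \approx 57.524$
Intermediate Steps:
$z{\left(t \right)} = - \frac{8}{21}$ ($z{\left(t \right)} = - \frac{8}{3 \cdot 7} = - \frac{8}{21}$)
$\left(B - 76\right) z{\left(-11 \right)} = \left(-75 - 76\right) \left(- \frac{8}{21}\right) = \left(-151\right) \left(- \frac{8}{21}\right) = \frac{1208}{21}$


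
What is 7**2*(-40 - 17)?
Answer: -2793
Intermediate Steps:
7**2*(-40 - 17) = 49*(-57) = -2793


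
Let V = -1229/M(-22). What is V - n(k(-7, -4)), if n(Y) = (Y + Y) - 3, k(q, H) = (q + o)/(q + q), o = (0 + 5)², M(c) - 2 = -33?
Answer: 9812/217 ≈ 45.217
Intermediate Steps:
M(c) = -31 (M(c) = 2 - 33 = -31)
o = 25 (o = 5² = 25)
k(q, H) = (25 + q)/(2*q) (k(q, H) = (q + 25)/(q + q) = (25 + q)/((2*q)) = (25 + q)*(1/(2*q)) = (25 + q)/(2*q))
n(Y) = -3 + 2*Y (n(Y) = 2*Y - 3 = -3 + 2*Y)
V = 1229/31 (V = -1229/(-31) = -1229*(-1/31) = 1229/31 ≈ 39.645)
V - n(k(-7, -4)) = 1229/31 - (-3 + 2*((½)*(25 - 7)/(-7))) = 1229/31 - (-3 + 2*((½)*(-⅐)*18)) = 1229/31 - (-3 + 2*(-9/7)) = 1229/31 - (-3 - 18/7) = 1229/31 - 1*(-39/7) = 1229/31 + 39/7 = 9812/217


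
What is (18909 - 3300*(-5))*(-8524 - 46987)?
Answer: -1965588999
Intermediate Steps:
(18909 - 3300*(-5))*(-8524 - 46987) = (18909 + 16500)*(-55511) = 35409*(-55511) = -1965588999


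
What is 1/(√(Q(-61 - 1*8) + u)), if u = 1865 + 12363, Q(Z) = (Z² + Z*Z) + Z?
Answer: √23681/23681 ≈ 0.0064983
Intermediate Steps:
Q(Z) = Z + 2*Z² (Q(Z) = (Z² + Z²) + Z = 2*Z² + Z = Z + 2*Z²)
u = 14228
1/(√(Q(-61 - 1*8) + u)) = 1/(√((-61 - 1*8)*(1 + 2*(-61 - 1*8)) + 14228)) = 1/(√((-61 - 8)*(1 + 2*(-61 - 8)) + 14228)) = 1/(√(-69*(1 + 2*(-69)) + 14228)) = 1/(√(-69*(1 - 138) + 14228)) = 1/(√(-69*(-137) + 14228)) = 1/(√(9453 + 14228)) = 1/(√23681) = √23681/23681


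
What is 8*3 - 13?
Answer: 11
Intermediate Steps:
8*3 - 13 = 24 - 13 = 11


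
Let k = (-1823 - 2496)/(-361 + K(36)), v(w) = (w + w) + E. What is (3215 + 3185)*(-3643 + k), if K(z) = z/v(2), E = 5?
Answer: -1185126400/51 ≈ -2.3238e+7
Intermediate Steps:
v(w) = 5 + 2*w (v(w) = (w + w) + 5 = 2*w + 5 = 5 + 2*w)
K(z) = z/9 (K(z) = z/(5 + 2*2) = z/(5 + 4) = z/9)
k = 617/51 (k = (-1823 - 2496)/(-361 + (⅑)*36) = -4319/(-361 + 4) = -4319/(-357) = -4319*(-1/357) = 617/51 ≈ 12.098)
(3215 + 3185)*(-3643 + k) = (3215 + 3185)*(-3643 + 617/51) = 6400*(-185176/51) = -1185126400/51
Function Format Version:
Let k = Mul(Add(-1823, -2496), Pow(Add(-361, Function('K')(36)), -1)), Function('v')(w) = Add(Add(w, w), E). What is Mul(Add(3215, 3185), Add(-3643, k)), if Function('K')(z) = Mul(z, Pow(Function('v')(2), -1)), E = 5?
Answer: Rational(-1185126400, 51) ≈ -2.3238e+7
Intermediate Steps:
Function('v')(w) = Add(5, Mul(2, w)) (Function('v')(w) = Add(Add(w, w), 5) = Add(Mul(2, w), 5) = Add(5, Mul(2, w)))
Function('K')(z) = Mul(Rational(1, 9), z) (Function('K')(z) = Mul(z, Pow(Add(5, Mul(2, 2)), -1)) = Mul(z, Pow(Add(5, 4), -1)) = Mul(z, Pow(9, -1)) = Mul(z, Rational(1, 9)) = Mul(Rational(1, 9), z))
k = Rational(617, 51) (k = Mul(Add(-1823, -2496), Pow(Add(-361, Mul(Rational(1, 9), 36)), -1)) = Mul(-4319, Pow(Add(-361, 4), -1)) = Mul(-4319, Pow(-357, -1)) = Mul(-4319, Rational(-1, 357)) = Rational(617, 51) ≈ 12.098)
Mul(Add(3215, 3185), Add(-3643, k)) = Mul(Add(3215, 3185), Add(-3643, Rational(617, 51))) = Mul(6400, Rational(-185176, 51)) = Rational(-1185126400, 51)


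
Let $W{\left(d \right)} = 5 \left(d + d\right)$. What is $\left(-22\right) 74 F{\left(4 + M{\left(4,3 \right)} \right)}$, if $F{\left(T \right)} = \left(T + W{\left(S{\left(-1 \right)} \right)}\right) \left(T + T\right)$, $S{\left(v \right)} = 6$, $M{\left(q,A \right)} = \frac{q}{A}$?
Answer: $- \frac{10210816}{9} \approx -1.1345 \cdot 10^{6}$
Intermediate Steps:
$W{\left(d \right)} = 10 d$ ($W{\left(d \right)} = 5 \cdot 2 d = 10 d$)
$F{\left(T \right)} = 2 T \left(60 + T\right)$ ($F{\left(T \right)} = \left(T + 10 \cdot 6\right) \left(T + T\right) = \left(T + 60\right) 2 T = \left(60 + T\right) 2 T = 2 T \left(60 + T\right)$)
$\left(-22\right) 74 F{\left(4 + M{\left(4,3 \right)} \right)} = \left(-22\right) 74 \cdot 2 \left(4 + \frac{4}{3}\right) \left(60 + \left(4 + \frac{4}{3}\right)\right) = - 1628 \cdot 2 \left(4 + 4 \cdot \frac{1}{3}\right) \left(60 + \left(4 + 4 \cdot \frac{1}{3}\right)\right) = - 1628 \cdot 2 \left(4 + \frac{4}{3}\right) \left(60 + \left(4 + \frac{4}{3}\right)\right) = - 1628 \cdot 2 \cdot \frac{16}{3} \left(60 + \frac{16}{3}\right) = - 1628 \cdot 2 \cdot \frac{16}{3} \cdot \frac{196}{3} = \left(-1628\right) \frac{6272}{9} = - \frac{10210816}{9}$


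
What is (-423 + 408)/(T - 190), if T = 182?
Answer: 15/8 ≈ 1.8750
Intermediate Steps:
(-423 + 408)/(T - 190) = (-423 + 408)/(182 - 190) = -15/(-8) = -15*(-⅛) = 15/8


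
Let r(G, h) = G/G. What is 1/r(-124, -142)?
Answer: 1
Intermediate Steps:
r(G, h) = 1
1/r(-124, -142) = 1/1 = 1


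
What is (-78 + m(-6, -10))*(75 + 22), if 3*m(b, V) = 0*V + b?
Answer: -7760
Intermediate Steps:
m(b, V) = b/3 (m(b, V) = (0*V + b)/3 = (0 + b)/3 = b/3)
(-78 + m(-6, -10))*(75 + 22) = (-78 + (⅓)*(-6))*(75 + 22) = (-78 - 2)*97 = -80*97 = -7760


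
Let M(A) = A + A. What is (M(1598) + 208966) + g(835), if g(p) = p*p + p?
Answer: 910222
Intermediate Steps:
M(A) = 2*A
g(p) = p + p² (g(p) = p² + p = p + p²)
(M(1598) + 208966) + g(835) = (2*1598 + 208966) + 835*(1 + 835) = (3196 + 208966) + 835*836 = 212162 + 698060 = 910222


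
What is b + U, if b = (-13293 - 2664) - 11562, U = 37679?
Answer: 10160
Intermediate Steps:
b = -27519 (b = -15957 - 11562 = -27519)
b + U = -27519 + 37679 = 10160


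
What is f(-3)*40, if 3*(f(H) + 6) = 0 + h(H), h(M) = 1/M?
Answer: -2200/9 ≈ -244.44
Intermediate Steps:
f(H) = -6 + 1/(3*H) (f(H) = -6 + (0 + 1/H)/3 = -6 + 1/(3*H))
f(-3)*40 = (-6 + (⅓)/(-3))*40 = (-6 + (⅓)*(-⅓))*40 = (-6 - ⅑)*40 = -55/9*40 = -2200/9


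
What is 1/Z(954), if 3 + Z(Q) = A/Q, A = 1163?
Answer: -954/1699 ≈ -0.56151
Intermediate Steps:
Z(Q) = -3 + 1163/Q
1/Z(954) = 1/(-3 + 1163/954) = 1/(-1699/954) = -954/1699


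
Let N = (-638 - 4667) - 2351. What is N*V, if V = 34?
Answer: -260304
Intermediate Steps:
N = -7656 (N = -5305 - 2351 = -7656)
N*V = -7656*34 = -260304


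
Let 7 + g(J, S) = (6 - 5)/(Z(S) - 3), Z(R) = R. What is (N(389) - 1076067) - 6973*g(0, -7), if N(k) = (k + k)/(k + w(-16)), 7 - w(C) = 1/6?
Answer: -4876144489/4750 ≈ -1.0266e+6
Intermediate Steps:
w(C) = 41/6 (w(C) = 7 - 1/6 = 7 - 1*⅙ = 7 - ⅙ = 41/6)
N(k) = 2*k/(41/6 + k) (N(k) = (k + k)/(k + 41/6) = (2*k)/(41/6 + k) = 2*k/(41/6 + k))
g(J, S) = -7 + 1/(-3 + S) (g(J, S) = -7 + (6 - 5)/(S - 3) = -7 + 1/(-3 + S))
(N(389) - 1076067) - 6973*g(0, -7) = (12*389/(41 + 6*389) - 1076067) - 6973*(22 - 7*(-7))/(-3 - 7) = (12*389/(41 + 2334) - 1076067) - 6973*(22 + 49)/(-10) = (12*389/2375 - 1076067) - (-6973)*71/10 = (12*389*(1/2375) - 1076067) - 6973*(-71/10) = (4668/2375 - 1076067) + 495083/10 = -2555654457/2375 + 495083/10 = -4876144489/4750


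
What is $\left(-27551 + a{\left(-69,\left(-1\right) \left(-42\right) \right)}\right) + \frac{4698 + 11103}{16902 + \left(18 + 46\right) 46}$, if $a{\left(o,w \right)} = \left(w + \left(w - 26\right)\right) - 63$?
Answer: $- \frac{546860575}{19846} \approx -27555.0$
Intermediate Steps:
$a{\left(o,w \right)} = -89 + 2 w$ ($a{\left(o,w \right)} = \left(w + \left(-26 + w\right)\right) - 63 = \left(-26 + 2 w\right) - 63 = -89 + 2 w$)
$\left(-27551 + a{\left(-69,\left(-1\right) \left(-42\right) \right)}\right) + \frac{4698 + 11103}{16902 + \left(18 + 46\right) 46} = \left(-27551 - \left(89 - 2 \left(\left(-1\right) \left(-42\right)\right)\right)\right) + \frac{4698 + 11103}{16902 + \left(18 + 46\right) 46} = \left(-27551 + \left(-89 + 2 \cdot 42\right)\right) + \frac{15801}{16902 + 64 \cdot 46} = \left(-27551 + \left(-89 + 84\right)\right) + \frac{15801}{16902 + 2944} = \left(-27551 - 5\right) + \frac{15801}{19846} = -27556 + 15801 \cdot \frac{1}{19846} = -27556 + \frac{15801}{19846} = - \frac{546860575}{19846}$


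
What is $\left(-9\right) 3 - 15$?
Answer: $-42$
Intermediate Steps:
$\left(-9\right) 3 - 15 = -27 - 15 = -42$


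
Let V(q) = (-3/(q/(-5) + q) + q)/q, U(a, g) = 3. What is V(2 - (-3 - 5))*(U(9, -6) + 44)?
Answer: 3619/80 ≈ 45.237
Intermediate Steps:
V(q) = (q - 15/(4*q))/q (V(q) = (-3/(q*(-1/5) + q) + q)/q = (-3/(-q/5 + q) + q)/q = (-3/(4*q/5) + q)/q = ((5/(4*q))*(-3) + q)/q = (-15/(4*q) + q)/q = (q - 15/(4*q))/q)
V(2 - (-3 - 5))*(U(9, -6) + 44) = (1 - 15/(4*(2 - (-3 - 5))**2))*(3 + 44) = (1 - 15/(4*(2 - 1*(-8))**2))*47 = (1 - 15/(4*(2 + 8)**2))*47 = (1 - 15/4/10**2)*47 = (1 - 15/4*1/100)*47 = (1 - 3/80)*47 = (77/80)*47 = 3619/80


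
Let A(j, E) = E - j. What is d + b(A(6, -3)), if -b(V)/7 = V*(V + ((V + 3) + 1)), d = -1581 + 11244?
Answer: 8781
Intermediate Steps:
d = 9663
b(V) = -7*V*(4 + 2*V) (b(V) = -7*V*(V + ((V + 3) + 1)) = -7*V*(V + ((3 + V) + 1)) = -7*V*(V + (4 + V)) = -7*V*(4 + 2*V))
d + b(A(6, -3)) = 9663 - 14*(-3 - 1*6)*(2 + (-3 - 1*6)) = 9663 - 14*(-3 - 6)*(2 + (-3 - 6)) = 9663 - 14*(-9)*(2 - 9) = 9663 - 14*(-9)*(-7) = 9663 - 882 = 8781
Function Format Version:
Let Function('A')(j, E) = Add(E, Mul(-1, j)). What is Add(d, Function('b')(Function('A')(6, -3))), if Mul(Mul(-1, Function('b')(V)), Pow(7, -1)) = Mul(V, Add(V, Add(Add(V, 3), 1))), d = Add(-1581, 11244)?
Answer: 8781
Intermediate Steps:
d = 9663
Function('b')(V) = Mul(-7, V, Add(4, Mul(2, V))) (Function('b')(V) = Mul(-7, Mul(V, Add(V, Add(Add(V, 3), 1)))) = Mul(-7, Mul(V, Add(V, Add(Add(3, V), 1)))) = Mul(-7, Mul(V, Add(V, Add(4, V)))) = Mul(-7, Mul(V, Add(4, Mul(2, V)))) = Mul(-7, V, Add(4, Mul(2, V))))
Add(d, Function('b')(Function('A')(6, -3))) = Add(9663, Mul(-14, Add(-3, Mul(-1, 6)), Add(2, Add(-3, Mul(-1, 6))))) = Add(9663, Mul(-14, Add(-3, -6), Add(2, Add(-3, -6)))) = Add(9663, Mul(-14, -9, Add(2, -9))) = Add(9663, Mul(-14, -9, -7)) = Add(9663, -882) = 8781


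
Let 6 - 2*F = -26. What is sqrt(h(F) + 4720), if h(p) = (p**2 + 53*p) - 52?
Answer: 2*sqrt(1443) ≈ 75.974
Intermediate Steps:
F = 16 (F = 3 - 1/2*(-26) = 3 + 13 = 16)
h(p) = -52 + p**2 + 53*p
sqrt(h(F) + 4720) = sqrt((-52 + 16**2 + 53*16) + 4720) = sqrt((-52 + 256 + 848) + 4720) = sqrt(1052 + 4720) = sqrt(5772) = 2*sqrt(1443)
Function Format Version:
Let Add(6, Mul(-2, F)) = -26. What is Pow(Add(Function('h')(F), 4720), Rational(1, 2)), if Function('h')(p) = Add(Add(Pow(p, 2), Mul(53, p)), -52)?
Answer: Mul(2, Pow(1443, Rational(1, 2))) ≈ 75.974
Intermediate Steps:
F = 16 (F = Add(3, Mul(Rational(-1, 2), -26)) = Add(3, 13) = 16)
Function('h')(p) = Add(-52, Pow(p, 2), Mul(53, p))
Pow(Add(Function('h')(F), 4720), Rational(1, 2)) = Pow(Add(Add(-52, Pow(16, 2), Mul(53, 16)), 4720), Rational(1, 2)) = Pow(Add(Add(-52, 256, 848), 4720), Rational(1, 2)) = Pow(Add(1052, 4720), Rational(1, 2)) = Pow(5772, Rational(1, 2)) = Mul(2, Pow(1443, Rational(1, 2)))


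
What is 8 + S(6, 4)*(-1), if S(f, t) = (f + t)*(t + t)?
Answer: -72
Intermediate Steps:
S(f, t) = 2*t*(f + t) (S(f, t) = (f + t)*(2*t) = 2*t*(f + t))
8 + S(6, 4)*(-1) = 8 + (2*4*(6 + 4))*(-1) = 8 + (2*4*10)*(-1) = 8 + 80*(-1) = 8 - 80 = -72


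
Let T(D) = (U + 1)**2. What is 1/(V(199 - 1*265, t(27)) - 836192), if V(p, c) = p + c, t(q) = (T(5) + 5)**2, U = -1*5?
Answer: -1/835817 ≈ -1.1964e-6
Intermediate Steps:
U = -5
T(D) = 16 (T(D) = (-5 + 1)**2 = (-4)**2 = 16)
t(q) = 441 (t(q) = (16 + 5)**2 = 21**2 = 441)
V(p, c) = c + p
1/(V(199 - 1*265, t(27)) - 836192) = 1/((441 + (199 - 1*265)) - 836192) = 1/((441 + (199 - 265)) - 836192) = 1/((441 - 66) - 836192) = 1/(375 - 836192) = 1/(-835817) = -1/835817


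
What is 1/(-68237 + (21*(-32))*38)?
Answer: -1/93773 ≈ -1.0664e-5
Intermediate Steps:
1/(-68237 + (21*(-32))*38) = 1/(-68237 - 672*38) = 1/(-68237 - 25536) = 1/(-93773) = -1/93773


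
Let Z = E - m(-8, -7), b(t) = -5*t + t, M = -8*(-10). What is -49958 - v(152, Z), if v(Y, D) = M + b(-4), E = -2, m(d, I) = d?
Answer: -50054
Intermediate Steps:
M = 80
b(t) = -4*t
Z = 6 (Z = -2 - 1*(-8) = -2 + 8 = 6)
v(Y, D) = 96 (v(Y, D) = 80 - 4*(-4) = 80 + 16 = 96)
-49958 - v(152, Z) = -49958 - 1*96 = -49958 - 96 = -50054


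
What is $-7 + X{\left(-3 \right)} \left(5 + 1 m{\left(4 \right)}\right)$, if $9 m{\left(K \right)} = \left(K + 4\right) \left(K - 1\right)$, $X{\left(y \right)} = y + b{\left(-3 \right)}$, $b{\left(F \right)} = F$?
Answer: $-53$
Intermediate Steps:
$X{\left(y \right)} = -3 + y$ ($X{\left(y \right)} = y - 3 = -3 + y$)
$m{\left(K \right)} = \frac{\left(-1 + K\right) \left(4 + K\right)}{9}$ ($m{\left(K \right)} = \frac{\left(K + 4\right) \left(K - 1\right)}{9} = \frac{\left(4 + K\right) \left(-1 + K\right)}{9} = \frac{\left(-1 + K\right) \left(4 + K\right)}{9}$)
$-7 + X{\left(-3 \right)} \left(5 + 1 m{\left(4 \right)}\right) = -7 + \left(-3 - 3\right) \left(5 + 1 \left(- \frac{4}{9} + \frac{1}{3} \cdot 4 + \frac{4^{2}}{9}\right)\right) = -7 - 6 \left(5 + 1 \left(- \frac{4}{9} + \frac{4}{3} + \frac{1}{9} \cdot 16\right)\right) = -7 - 6 \left(5 + 1 \left(- \frac{4}{9} + \frac{4}{3} + \frac{16}{9}\right)\right) = -7 - 6 \left(5 + 1 \cdot \frac{8}{3}\right) = -7 - 6 \left(5 + \frac{8}{3}\right) = -7 - 46 = -53$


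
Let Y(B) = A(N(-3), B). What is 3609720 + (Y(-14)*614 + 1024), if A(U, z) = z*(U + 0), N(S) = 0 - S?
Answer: 3584956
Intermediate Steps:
N(S) = -S
A(U, z) = U*z (A(U, z) = z*U = U*z)
Y(B) = 3*B (Y(B) = (-1*(-3))*B = 3*B)
3609720 + (Y(-14)*614 + 1024) = 3609720 + ((3*(-14))*614 + 1024) = 3609720 + (-42*614 + 1024) = 3609720 + (-25788 + 1024) = 3609720 - 24764 = 3584956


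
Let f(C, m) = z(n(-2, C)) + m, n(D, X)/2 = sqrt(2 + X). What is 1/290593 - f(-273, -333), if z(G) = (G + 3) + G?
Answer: 95895691/290593 - 4*I*sqrt(271) ≈ 330.0 - 65.848*I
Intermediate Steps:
n(D, X) = 2*sqrt(2 + X)
z(G) = 3 + 2*G (z(G) = (3 + G) + G = 3 + 2*G)
f(C, m) = 3 + m + 4*sqrt(2 + C) (f(C, m) = (3 + 2*(2*sqrt(2 + C))) + m = (3 + 4*sqrt(2 + C)) + m = 3 + m + 4*sqrt(2 + C))
1/290593 - f(-273, -333) = 1/290593 - (3 - 333 + 4*sqrt(2 - 273)) = 1/290593 - (3 - 333 + 4*sqrt(-271)) = 1/290593 - (3 - 333 + 4*(I*sqrt(271))) = 1/290593 - (3 - 333 + 4*I*sqrt(271)) = 1/290593 - (-330 + 4*I*sqrt(271)) = 1/290593 + (330 - 4*I*sqrt(271)) = 95895691/290593 - 4*I*sqrt(271)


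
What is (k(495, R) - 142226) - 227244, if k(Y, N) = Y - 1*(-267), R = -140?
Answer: -368708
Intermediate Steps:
k(Y, N) = 267 + Y (k(Y, N) = Y + 267 = 267 + Y)
(k(495, R) - 142226) - 227244 = ((267 + 495) - 142226) - 227244 = (762 - 142226) - 227244 = -141464 - 227244 = -368708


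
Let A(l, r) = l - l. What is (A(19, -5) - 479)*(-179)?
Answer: 85741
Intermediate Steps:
A(l, r) = 0
(A(19, -5) - 479)*(-179) = (0 - 479)*(-179) = -479*(-179) = 85741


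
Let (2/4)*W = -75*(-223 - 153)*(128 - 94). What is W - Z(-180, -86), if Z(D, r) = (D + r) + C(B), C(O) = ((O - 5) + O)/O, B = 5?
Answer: 1917865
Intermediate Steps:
C(O) = (-5 + 2*O)/O (C(O) = ((-5 + O) + O)/O = (-5 + 2*O)/O)
Z(D, r) = 1 + D + r (Z(D, r) = (D + r) + (2 - 5/5) = (D + r) + (2 - 5*⅕) = (D + r) + (2 - 1) = (D + r) + 1 = 1 + D + r)
W = 1917600 (W = 2*(-75*(-223 - 153)*(128 - 94)) = 2*(-(-28200)*34) = 2*(-75*(-12784)) = 2*958800 = 1917600)
W - Z(-180, -86) = 1917600 - (1 - 180 - 86) = 1917600 - 1*(-265) = 1917600 + 265 = 1917865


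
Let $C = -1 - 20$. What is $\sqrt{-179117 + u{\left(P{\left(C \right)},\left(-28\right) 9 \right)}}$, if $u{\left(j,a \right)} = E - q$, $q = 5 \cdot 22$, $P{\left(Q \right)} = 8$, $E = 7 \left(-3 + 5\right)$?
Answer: $i \sqrt{179213} \approx 423.34 i$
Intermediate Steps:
$E = 14$ ($E = 7 \cdot 2 = 14$)
$C = -21$ ($C = -1 - 20 = -21$)
$q = 110$
$u{\left(j,a \right)} = -96$ ($u{\left(j,a \right)} = 14 - 110 = -96$)
$\sqrt{-179117 + u{\left(P{\left(C \right)},\left(-28\right) 9 \right)}} = \sqrt{-179117 - 96} = \sqrt{-179213} = i \sqrt{179213}$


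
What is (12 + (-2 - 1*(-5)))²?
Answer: 225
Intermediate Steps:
(12 + (-2 - 1*(-5)))² = (12 + (-2 + 5))² = (12 + 3)² = 15² = 225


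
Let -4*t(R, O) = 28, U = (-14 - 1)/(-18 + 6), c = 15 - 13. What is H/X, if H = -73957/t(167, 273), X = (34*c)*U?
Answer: 73957/595 ≈ 124.30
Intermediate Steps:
c = 2
U = 5/4 (U = -15/(-12) = -15*(-1/12) = 5/4 ≈ 1.2500)
t(R, O) = -7 (t(R, O) = -¼*28 = -7)
X = 85 (X = (34*2)*(5/4) = 68*(5/4) = 85)
H = 73957/7 (H = -73957/(-7) = -73957*(-⅐) = 73957/7 ≈ 10565.)
H/X = (73957/7)/85 = (73957/7)*(1/85) = 73957/595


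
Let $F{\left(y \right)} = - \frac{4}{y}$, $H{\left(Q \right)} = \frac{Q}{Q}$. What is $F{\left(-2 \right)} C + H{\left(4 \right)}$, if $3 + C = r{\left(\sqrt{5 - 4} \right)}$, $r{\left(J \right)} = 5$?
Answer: $5$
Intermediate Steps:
$C = 2$ ($C = -3 + 5 = 2$)
$H{\left(Q \right)} = 1$
$F{\left(-2 \right)} C + H{\left(4 \right)} = - \frac{4}{-2} \cdot 2 + 1 = \left(-4\right) \left(- \frac{1}{2}\right) 2 + 1 = 2 \cdot 2 + 1 = 4 + 1 = 5$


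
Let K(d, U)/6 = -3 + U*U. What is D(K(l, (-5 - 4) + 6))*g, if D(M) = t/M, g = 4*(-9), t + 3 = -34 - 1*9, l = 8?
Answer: 46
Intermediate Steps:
t = -46 (t = -3 + (-34 - 1*9) = -3 + (-34 - 9) = -3 - 43 = -46)
g = -36
K(d, U) = -18 + 6*U² (K(d, U) = 6*(-3 + U*U) = 6*(-3 + U²) = -18 + 6*U²)
D(M) = -46/M
D(K(l, (-5 - 4) + 6))*g = -46/(-18 + 6*((-5 - 4) + 6)²)*(-36) = -46/(-18 + 6*(-9 + 6)²)*(-36) = -46/(-18 + 6*(-3)²)*(-36) = -46/(-18 + 6*9)*(-36) = -46/(-18 + 54)*(-36) = -46/36*(-36) = -46*1/36*(-36) = -23/18*(-36) = 46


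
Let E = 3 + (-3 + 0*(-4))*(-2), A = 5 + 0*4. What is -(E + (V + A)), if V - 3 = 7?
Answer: -24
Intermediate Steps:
A = 5 (A = 5 + 0 = 5)
V = 10 (V = 3 + 7 = 10)
E = 9 (E = 3 + (-3 + 0)*(-2) = 3 - 3*(-2) = 3 + 6 = 9)
-(E + (V + A)) = -(9 + (10 + 5)) = -(9 + 15) = -1*24 = -24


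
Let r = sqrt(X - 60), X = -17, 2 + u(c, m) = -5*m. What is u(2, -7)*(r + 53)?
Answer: 1749 + 33*I*sqrt(77) ≈ 1749.0 + 289.57*I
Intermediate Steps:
u(c, m) = -2 - 5*m
r = I*sqrt(77) (r = sqrt(-17 - 60) = sqrt(-77) = I*sqrt(77) ≈ 8.775*I)
u(2, -7)*(r + 53) = (-2 - 5*(-7))*(I*sqrt(77) + 53) = (-2 + 35)*(53 + I*sqrt(77)) = 33*(53 + I*sqrt(77)) = 1749 + 33*I*sqrt(77)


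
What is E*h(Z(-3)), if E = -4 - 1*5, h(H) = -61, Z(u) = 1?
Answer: 549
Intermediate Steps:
E = -9 (E = -4 - 5 = -9)
E*h(Z(-3)) = -9*(-61) = 549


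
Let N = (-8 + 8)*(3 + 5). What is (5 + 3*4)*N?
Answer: 0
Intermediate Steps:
N = 0 (N = 0*8 = 0)
(5 + 3*4)*N = (5 + 3*4)*0 = (5 + 12)*0 = 17*0 = 0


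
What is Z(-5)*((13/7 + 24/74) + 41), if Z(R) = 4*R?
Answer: -223680/259 ≈ -863.63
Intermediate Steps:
Z(-5)*((13/7 + 24/74) + 41) = (4*(-5))*((13/7 + 24/74) + 41) = -20*((13*(1/7) + 24*(1/74)) + 41) = -20*((13/7 + 12/37) + 41) = -20*(565/259 + 41) = -20*11184/259 = -223680/259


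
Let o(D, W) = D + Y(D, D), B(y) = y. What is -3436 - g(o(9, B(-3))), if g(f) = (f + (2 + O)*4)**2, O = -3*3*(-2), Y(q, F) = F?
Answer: -13040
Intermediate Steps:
O = 18 (O = -9*(-2) = 18)
o(D, W) = 2*D (o(D, W) = D + D = 2*D)
g(f) = (80 + f)**2 (g(f) = (f + (2 + 18)*4)**2 = (f + 20*4)**2 = (f + 80)**2 = (80 + f)**2)
-3436 - g(o(9, B(-3))) = -3436 - (80 + 2*9)**2 = -3436 - (80 + 18)**2 = -3436 - 1*98**2 = -3436 - 1*9604 = -3436 - 9604 = -13040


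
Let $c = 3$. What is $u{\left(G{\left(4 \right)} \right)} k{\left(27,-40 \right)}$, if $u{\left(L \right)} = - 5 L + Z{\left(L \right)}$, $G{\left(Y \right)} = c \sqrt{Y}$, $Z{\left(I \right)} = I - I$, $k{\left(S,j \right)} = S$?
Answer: $-810$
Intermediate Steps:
$Z{\left(I \right)} = 0$
$G{\left(Y \right)} = 3 \sqrt{Y}$
$u{\left(L \right)} = - 5 L$ ($u{\left(L \right)} = - 5 L + 0 = - 5 L$)
$u{\left(G{\left(4 \right)} \right)} k{\left(27,-40 \right)} = - 5 \cdot 3 \sqrt{4} \cdot 27 = - 5 \cdot 3 \cdot 2 \cdot 27 = \left(-5\right) 6 \cdot 27 = \left(-30\right) 27 = -810$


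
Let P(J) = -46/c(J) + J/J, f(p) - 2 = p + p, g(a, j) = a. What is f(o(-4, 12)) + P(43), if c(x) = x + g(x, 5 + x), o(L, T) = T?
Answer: 1138/43 ≈ 26.465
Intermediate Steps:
c(x) = 2*x (c(x) = x + x = 2*x)
f(p) = 2 + 2*p (f(p) = 2 + (p + p) = 2 + 2*p)
P(J) = 1 - 23/J (P(J) = -46*1/(2*J) + J/J = -23/J + 1 = 1 - 23/J)
f(o(-4, 12)) + P(43) = (2 + 2*12) + (-23 + 43)/43 = (2 + 24) + (1/43)*20 = 26 + 20/43 = 1138/43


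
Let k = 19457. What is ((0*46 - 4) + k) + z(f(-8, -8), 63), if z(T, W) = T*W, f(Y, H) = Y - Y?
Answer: 19453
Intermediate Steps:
f(Y, H) = 0
((0*46 - 4) + k) + z(f(-8, -8), 63) = ((0*46 - 4) + 19457) + 0*63 = ((0 - 4) + 19457) + 0 = (-4 + 19457) + 0 = 19453 + 0 = 19453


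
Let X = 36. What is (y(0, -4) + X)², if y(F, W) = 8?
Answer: 1936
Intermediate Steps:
(y(0, -4) + X)² = (8 + 36)² = 44² = 1936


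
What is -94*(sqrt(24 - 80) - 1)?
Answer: 94 - 188*I*sqrt(14) ≈ 94.0 - 703.43*I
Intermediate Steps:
-94*(sqrt(24 - 80) - 1) = -94*(sqrt(-56) - 1) = -94*(2*I*sqrt(14) - 1) = -94*(-1 + 2*I*sqrt(14)) = 94 - 188*I*sqrt(14)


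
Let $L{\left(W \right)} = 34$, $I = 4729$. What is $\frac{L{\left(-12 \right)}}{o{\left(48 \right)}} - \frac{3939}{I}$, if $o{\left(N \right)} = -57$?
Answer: $- \frac{385309}{269553} \approx -1.4294$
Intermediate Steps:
$\frac{L{\left(-12 \right)}}{o{\left(48 \right)}} - \frac{3939}{I} = \frac{34}{-57} - \frac{3939}{4729} = 34 \left(- \frac{1}{57}\right) - \frac{3939}{4729} = - \frac{34}{57} - \frac{3939}{4729} = - \frac{385309}{269553}$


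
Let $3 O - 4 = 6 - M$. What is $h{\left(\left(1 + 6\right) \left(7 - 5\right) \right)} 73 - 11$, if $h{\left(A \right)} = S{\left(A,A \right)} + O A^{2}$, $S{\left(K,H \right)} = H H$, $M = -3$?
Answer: $\frac{228895}{3} \approx 76298.0$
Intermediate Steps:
$O = \frac{13}{3}$ ($O = \frac{4}{3} + \frac{6 - -3}{3} = \frac{4}{3} + \frac{6 + 3}{3} = \frac{4}{3} + \frac{1}{3} \cdot 9 = \frac{4}{3} + 3 = \frac{13}{3} \approx 4.3333$)
$S{\left(K,H \right)} = H^{2}$
$h{\left(A \right)} = \frac{16 A^{2}}{3}$ ($h{\left(A \right)} = A^{2} + \frac{13 A^{2}}{3} = \frac{16 A^{2}}{3}$)
$h{\left(\left(1 + 6\right) \left(7 - 5\right) \right)} 73 - 11 = \frac{16 \left(\left(1 + 6\right) \left(7 - 5\right)\right)^{2}}{3} \cdot 73 - 11 = \frac{16 \left(7 \cdot 2\right)^{2}}{3} \cdot 73 - 11 = \frac{16 \cdot 14^{2}}{3} \cdot 73 - 11 = \frac{16}{3} \cdot 196 \cdot 73 - 11 = \frac{3136}{3} \cdot 73 - 11 = \frac{228928}{3} - 11 = \frac{228895}{3}$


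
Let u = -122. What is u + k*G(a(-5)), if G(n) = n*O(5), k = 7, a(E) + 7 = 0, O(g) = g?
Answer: -367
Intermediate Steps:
a(E) = -7 (a(E) = -7 + 0 = -7)
G(n) = 5*n (G(n) = n*5 = 5*n)
u + k*G(a(-5)) = -122 + 7*(5*(-7)) = -122 + 7*(-35) = -122 - 245 = -367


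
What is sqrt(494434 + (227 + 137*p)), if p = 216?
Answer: sqrt(524253) ≈ 724.05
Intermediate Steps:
sqrt(494434 + (227 + 137*p)) = sqrt(494434 + (227 + 137*216)) = sqrt(494434 + (227 + 29592)) = sqrt(494434 + 29819) = sqrt(524253)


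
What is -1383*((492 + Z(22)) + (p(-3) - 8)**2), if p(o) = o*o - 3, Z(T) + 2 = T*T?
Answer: -1352574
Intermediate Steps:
Z(T) = -2 + T**2 (Z(T) = -2 + T*T = -2 + T**2)
p(o) = -3 + o**2 (p(o) = o**2 - 3 = -3 + o**2)
-1383*((492 + Z(22)) + (p(-3) - 8)**2) = -1383*((492 + (-2 + 22**2)) + ((-3 + (-3)**2) - 8)**2) = -1383*((492 + (-2 + 484)) + ((-3 + 9) - 8)**2) = -1383*((492 + 482) + (6 - 8)**2) = -1383*(974 + (-2)**2) = -1383*(974 + 4) = -1383*978 = -1352574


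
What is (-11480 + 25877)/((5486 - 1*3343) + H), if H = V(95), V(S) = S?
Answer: 4799/746 ≈ 6.4330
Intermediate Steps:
H = 95
(-11480 + 25877)/((5486 - 1*3343) + H) = (-11480 + 25877)/((5486 - 1*3343) + 95) = 14397/((5486 - 3343) + 95) = 14397/(2143 + 95) = 14397/2238 = 14397*(1/2238) = 4799/746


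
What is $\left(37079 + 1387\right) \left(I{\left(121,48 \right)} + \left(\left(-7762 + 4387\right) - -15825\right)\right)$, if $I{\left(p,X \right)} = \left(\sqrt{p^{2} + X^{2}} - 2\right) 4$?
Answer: $478593972 + 153864 \sqrt{16945} \approx 4.9862 \cdot 10^{8}$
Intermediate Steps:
$I{\left(p,X \right)} = -8 + 4 \sqrt{X^{2} + p^{2}}$ ($I{\left(p,X \right)} = \left(\sqrt{X^{2} + p^{2}} - 2\right) 4 = \left(-2 + \sqrt{X^{2} + p^{2}}\right) 4 = -8 + 4 \sqrt{X^{2} + p^{2}}$)
$\left(37079 + 1387\right) \left(I{\left(121,48 \right)} + \left(\left(-7762 + 4387\right) - -15825\right)\right) = \left(37079 + 1387\right) \left(\left(-8 + 4 \sqrt{48^{2} + 121^{2}}\right) + \left(\left(-7762 + 4387\right) - -15825\right)\right) = 38466 \left(\left(-8 + 4 \sqrt{2304 + 14641}\right) + \left(-3375 + 15825\right)\right) = 38466 \left(\left(-8 + 4 \sqrt{16945}\right) + 12450\right) = 38466 \left(12442 + 4 \sqrt{16945}\right) = 478593972 + 153864 \sqrt{16945}$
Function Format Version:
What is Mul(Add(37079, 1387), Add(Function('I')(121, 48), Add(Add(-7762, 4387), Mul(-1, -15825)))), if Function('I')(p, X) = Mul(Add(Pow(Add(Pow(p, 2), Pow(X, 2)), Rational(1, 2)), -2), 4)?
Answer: Add(478593972, Mul(153864, Pow(16945, Rational(1, 2)))) ≈ 4.9862e+8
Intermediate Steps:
Function('I')(p, X) = Add(-8, Mul(4, Pow(Add(Pow(X, 2), Pow(p, 2)), Rational(1, 2)))) (Function('I')(p, X) = Mul(Add(Pow(Add(Pow(X, 2), Pow(p, 2)), Rational(1, 2)), -2), 4) = Mul(Add(-2, Pow(Add(Pow(X, 2), Pow(p, 2)), Rational(1, 2))), 4) = Add(-8, Mul(4, Pow(Add(Pow(X, 2), Pow(p, 2)), Rational(1, 2)))))
Mul(Add(37079, 1387), Add(Function('I')(121, 48), Add(Add(-7762, 4387), Mul(-1, -15825)))) = Mul(Add(37079, 1387), Add(Add(-8, Mul(4, Pow(Add(Pow(48, 2), Pow(121, 2)), Rational(1, 2)))), Add(Add(-7762, 4387), Mul(-1, -15825)))) = Mul(38466, Add(Add(-8, Mul(4, Pow(Add(2304, 14641), Rational(1, 2)))), Add(-3375, 15825))) = Mul(38466, Add(Add(-8, Mul(4, Pow(16945, Rational(1, 2)))), 12450)) = Mul(38466, Add(12442, Mul(4, Pow(16945, Rational(1, 2))))) = Add(478593972, Mul(153864, Pow(16945, Rational(1, 2))))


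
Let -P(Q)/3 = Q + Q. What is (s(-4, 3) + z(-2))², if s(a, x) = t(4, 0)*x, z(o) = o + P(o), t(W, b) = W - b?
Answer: 484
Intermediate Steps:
P(Q) = -6*Q (P(Q) = -3*(Q + Q) = -6*Q)
z(o) = -5*o (z(o) = o - 6*o = -5*o)
s(a, x) = 4*x (s(a, x) = (4 - 1*0)*x = (4 + 0)*x = 4*x)
(s(-4, 3) + z(-2))² = (4*3 - 5*(-2))² = (12 + 10)² = 22² = 484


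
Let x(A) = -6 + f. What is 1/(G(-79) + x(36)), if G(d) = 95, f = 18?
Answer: 1/107 ≈ 0.0093458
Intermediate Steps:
x(A) = 12 (x(A) = -6 + 18 = 12)
1/(G(-79) + x(36)) = 1/(95 + 12) = 1/107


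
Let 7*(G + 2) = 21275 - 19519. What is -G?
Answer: -1742/7 ≈ -248.86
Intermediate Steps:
G = 1742/7 (G = -2 + (21275 - 19519)/7 = -2 + (1/7)*1756 = -2 + 1756/7 = 1742/7 ≈ 248.86)
-G = -1*1742/7 = -1742/7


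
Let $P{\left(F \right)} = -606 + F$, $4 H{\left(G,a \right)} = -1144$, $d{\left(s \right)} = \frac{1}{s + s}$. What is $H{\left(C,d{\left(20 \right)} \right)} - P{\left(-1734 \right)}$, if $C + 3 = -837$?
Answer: $2054$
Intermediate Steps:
$C = -840$ ($C = -3 - 837 = -840$)
$d{\left(s \right)} = \frac{1}{2 s}$
$H{\left(G,a \right)} = -286$ ($H{\left(G,a \right)} = \frac{1}{4} \left(-1144\right) = -286$)
$H{\left(C,d{\left(20 \right)} \right)} - P{\left(-1734 \right)} = -286 - \left(-606 - 1734\right) = -286 - -2340 = -286 + 2340 = 2054$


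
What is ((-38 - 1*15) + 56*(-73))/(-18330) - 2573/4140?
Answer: -200129/505908 ≈ -0.39558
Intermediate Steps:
((-38 - 1*15) + 56*(-73))/(-18330) - 2573/4140 = ((-38 - 15) - 4088)*(-1/18330) - 2573*1/4140 = (-53 - 4088)*(-1/18330) - 2573/4140 = -4141*(-1/18330) - 2573/4140 = 4141/18330 - 2573/4140 = -200129/505908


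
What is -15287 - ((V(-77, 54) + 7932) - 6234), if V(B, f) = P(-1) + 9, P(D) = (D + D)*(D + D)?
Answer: -16998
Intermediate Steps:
P(D) = 4*D² (P(D) = (2*D)*(2*D) = 4*D²)
V(B, f) = 13 (V(B, f) = 4*(-1)² + 9 = 4*1 + 9 = 4 + 9 = 13)
-15287 - ((V(-77, 54) + 7932) - 6234) = -15287 - ((13 + 7932) - 6234) = -15287 - (7945 - 6234) = -15287 - 1*1711 = -15287 - 1711 = -16998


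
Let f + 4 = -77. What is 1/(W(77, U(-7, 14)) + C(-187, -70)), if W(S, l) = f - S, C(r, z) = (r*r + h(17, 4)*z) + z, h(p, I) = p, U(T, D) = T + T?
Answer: 1/33551 ≈ 2.9805e-5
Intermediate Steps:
f = -81 (f = -4 - 77 = -81)
U(T, D) = 2*T
C(r, z) = r² + 18*z (C(r, z) = (r*r + 17*z) + z = (r² + 17*z) + z = r² + 18*z)
W(S, l) = -81 - S
1/(W(77, U(-7, 14)) + C(-187, -70)) = 1/((-81 - 1*77) + ((-187)² + 18*(-70))) = 1/((-81 - 77) + (34969 - 1260)) = 1/(-158 + 33709) = 1/33551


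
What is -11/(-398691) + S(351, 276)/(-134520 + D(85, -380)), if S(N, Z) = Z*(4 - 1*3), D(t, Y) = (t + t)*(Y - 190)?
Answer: -8957758/7688755935 ≈ -0.0011650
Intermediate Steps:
D(t, Y) = 2*t*(-190 + Y) (D(t, Y) = (2*t)*(-190 + Y) = 2*t*(-190 + Y))
S(N, Z) = Z (S(N, Z) = Z*(4 - 3) = Z*1 = Z)
-11/(-398691) + S(351, 276)/(-134520 + D(85, -380)) = -11/(-398691) + 276/(-134520 + 2*85*(-190 - 380)) = -11*(-1/398691) + 276/(-134520 + 2*85*(-570)) = 11/398691 + 276/(-134520 - 96900) = 11/398691 + 276/(-231420) = 11/398691 + 276*(-1/231420) = 11/398691 - 23/19285 = -8957758/7688755935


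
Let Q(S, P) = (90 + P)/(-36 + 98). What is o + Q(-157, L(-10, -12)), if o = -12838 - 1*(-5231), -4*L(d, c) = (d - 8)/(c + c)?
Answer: -7544707/992 ≈ -7605.6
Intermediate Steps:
L(d, c) = -(-8 + d)/(8*c) (L(d, c) = -(d - 8)/(4*(c + c)) = -(-8 + d)/(4*(2*c)) = -(-8 + d)*1/(2*c)/4 = -(-8 + d)/(8*c))
o = -7607 (o = -12838 + 5231 = -7607)
Q(S, P) = 45/31 + P/62 (Q(S, P) = (90 + P)/62 = (90 + P)*(1/62) = 45/31 + P/62)
o + Q(-157, L(-10, -12)) = -7607 + (45/31 + ((⅛)*(8 - 1*(-10))/(-12))/62) = -7607 + (45/31 + ((⅛)*(-1/12)*(8 + 10))/62) = -7607 + (45/31 + ((⅛)*(-1/12)*18)/62) = -7607 + (45/31 + (1/62)*(-3/16)) = -7607 + (45/31 - 3/992) = -7607 + 1437/992 = -7544707/992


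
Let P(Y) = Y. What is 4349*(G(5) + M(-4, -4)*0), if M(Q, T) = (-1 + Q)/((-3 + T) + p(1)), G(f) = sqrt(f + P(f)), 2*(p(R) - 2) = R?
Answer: 4349*sqrt(10) ≈ 13753.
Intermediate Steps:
p(R) = 2 + R/2
G(f) = sqrt(2)*sqrt(f) (G(f) = sqrt(f + f) = sqrt(2*f) = sqrt(2)*sqrt(f))
M(Q, T) = (-1 + Q)/(-1/2 + T) (M(Q, T) = (-1 + Q)/((-3 + T) + (2 + (1/2)*1)) = (-1 + Q)/((-3 + T) + (2 + 1/2)) = (-1 + Q)/((-3 + T) + 5/2) = (-1 + Q)/(-1/2 + T))
4349*(G(5) + M(-4, -4)*0) = 4349*(sqrt(2)*sqrt(5) + (2*(-1 - 4)/(-1 + 2*(-4)))*0) = 4349*(sqrt(10) + (2*(-5)/(-1 - 8))*0) = 4349*(sqrt(10) + (2*(-5)/(-9))*0) = 4349*(sqrt(10) + (2*(-1/9)*(-5))*0) = 4349*(sqrt(10) + (10/9)*0) = 4349*(sqrt(10) + 0) = 4349*sqrt(10)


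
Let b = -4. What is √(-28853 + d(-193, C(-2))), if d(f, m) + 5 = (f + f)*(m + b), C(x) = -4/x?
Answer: I*√28086 ≈ 167.59*I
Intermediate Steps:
d(f, m) = -5 + 2*f*(-4 + m) (d(f, m) = -5 + (f + f)*(m - 4) = -5 + (2*f)*(-4 + m) = -5 + 2*f*(-4 + m))
√(-28853 + d(-193, C(-2))) = √(-28853 + (-5 - 8*(-193) + 2*(-193)*(-4/(-2)))) = √(-28853 + (-5 + 1544 + 2*(-193)*(-4*(-½)))) = √(-28853 + (-5 + 1544 + 2*(-193)*2)) = √(-28853 + (-5 + 1544 - 772)) = √(-28853 + 767) = √(-28086) = I*√28086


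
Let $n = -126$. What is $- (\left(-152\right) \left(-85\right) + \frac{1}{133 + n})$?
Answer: $- \frac{90441}{7} \approx -12920.0$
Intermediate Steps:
$- (\left(-152\right) \left(-85\right) + \frac{1}{133 + n}) = - (\left(-152\right) \left(-85\right) + \frac{1}{133 - 126}) = - (12920 + \frac{1}{7}) = \left(-1\right) \frac{90441}{7} = - \frac{90441}{7}$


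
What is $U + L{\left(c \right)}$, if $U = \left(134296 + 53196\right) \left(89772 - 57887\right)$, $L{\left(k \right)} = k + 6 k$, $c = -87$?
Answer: $5978181811$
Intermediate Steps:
$L{\left(k \right)} = 7 k$
$U = 5978182420$ ($U = 187492 \cdot 31885 = 5978182420$)
$U + L{\left(c \right)} = 5978182420 + 7 \left(-87\right) = 5978182420 - 609 = 5978181811$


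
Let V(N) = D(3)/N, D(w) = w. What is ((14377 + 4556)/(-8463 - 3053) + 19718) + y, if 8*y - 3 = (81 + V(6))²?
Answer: 1892955139/92128 ≈ 20547.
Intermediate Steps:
V(N) = 3/N
y = 26581/32 (y = 3/8 + (81 + 3/6)²/8 = 3/8 + (81 + 3*(⅙))²/8 = 3/8 + (81 + ½)²/8 = 3/8 + (163/2)²/8 = 3/8 + (⅛)*(26569/4) = 3/8 + 26569/32 = 26581/32 ≈ 830.66)
((14377 + 4556)/(-8463 - 3053) + 19718) + y = ((14377 + 4556)/(-8463 - 3053) + 19718) + 26581/32 = (18933/(-11516) + 19718) + 26581/32 = (18933*(-1/11516) + 19718) + 26581/32 = (-18933/11516 + 19718) + 26581/32 = 227053555/11516 + 26581/32 = 1892955139/92128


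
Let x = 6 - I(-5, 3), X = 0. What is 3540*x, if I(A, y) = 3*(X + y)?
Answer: -10620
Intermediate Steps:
I(A, y) = 3*y (I(A, y) = 3*(0 + y) = 3*y)
x = -3 (x = 6 - 3*3 = 6 - 1*9 = 6 - 9 = -3)
3540*x = 3540*(-3) = -10620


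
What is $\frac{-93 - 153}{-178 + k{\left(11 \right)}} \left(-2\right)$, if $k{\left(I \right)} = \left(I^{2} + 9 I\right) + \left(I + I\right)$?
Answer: $\frac{123}{16} \approx 7.6875$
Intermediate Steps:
$k{\left(I \right)} = I^{2} + 11 I$ ($k{\left(I \right)} = \left(I^{2} + 9 I\right) + 2 I = I^{2} + 11 I$)
$\frac{-93 - 153}{-178 + k{\left(11 \right)}} \left(-2\right) = \frac{-93 - 153}{-178 + 11 \left(11 + 11\right)} \left(-2\right) = - \frac{246}{-178 + 11 \cdot 22} \left(-2\right) = - \frac{246}{-178 + 242} \left(-2\right) = - \frac{246}{64} \left(-2\right) = \left(-246\right) \frac{1}{64} \left(-2\right) = \left(- \frac{123}{32}\right) \left(-2\right) = \frac{123}{16}$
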